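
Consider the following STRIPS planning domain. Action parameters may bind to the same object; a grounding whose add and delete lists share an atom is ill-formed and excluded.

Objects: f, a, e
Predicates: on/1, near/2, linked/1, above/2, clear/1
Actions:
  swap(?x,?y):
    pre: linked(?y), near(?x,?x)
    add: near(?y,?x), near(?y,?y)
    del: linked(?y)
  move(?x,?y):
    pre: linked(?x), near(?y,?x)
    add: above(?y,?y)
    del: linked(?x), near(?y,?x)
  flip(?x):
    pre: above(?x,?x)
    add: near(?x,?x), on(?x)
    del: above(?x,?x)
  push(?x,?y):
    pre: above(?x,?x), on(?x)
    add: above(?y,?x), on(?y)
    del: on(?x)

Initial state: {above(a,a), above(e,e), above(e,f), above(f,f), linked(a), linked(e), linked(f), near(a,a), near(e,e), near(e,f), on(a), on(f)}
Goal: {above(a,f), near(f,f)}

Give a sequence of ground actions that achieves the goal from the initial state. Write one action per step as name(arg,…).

swap(a,f); push(f,a)

1. swap(a,f)  →  {above(a,a), above(e,e), above(e,f), above(f,f), linked(a), linked(e), near(a,a), near(e,e), near(e,f), near(f,a), near(f,f), on(a), on(f)}
2. push(f,a)  →  {above(a,a), above(a,f), above(e,e), above(e,f), above(f,f), linked(a), linked(e), near(a,a), near(e,e), near(e,f), near(f,a), near(f,f), on(a)}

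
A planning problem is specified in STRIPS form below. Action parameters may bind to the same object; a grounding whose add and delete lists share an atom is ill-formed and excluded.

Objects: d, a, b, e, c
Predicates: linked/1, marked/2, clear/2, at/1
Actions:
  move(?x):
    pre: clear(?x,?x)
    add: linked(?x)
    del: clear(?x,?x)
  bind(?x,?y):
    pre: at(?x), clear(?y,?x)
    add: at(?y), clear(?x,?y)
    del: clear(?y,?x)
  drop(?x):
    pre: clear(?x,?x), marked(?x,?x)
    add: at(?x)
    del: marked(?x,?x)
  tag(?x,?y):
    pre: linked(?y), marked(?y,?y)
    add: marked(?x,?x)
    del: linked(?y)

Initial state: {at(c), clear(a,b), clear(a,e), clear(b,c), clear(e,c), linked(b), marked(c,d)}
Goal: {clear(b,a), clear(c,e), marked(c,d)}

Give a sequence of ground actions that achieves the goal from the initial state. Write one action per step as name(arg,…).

1. bind(c,b)  →  {at(b), at(c), clear(a,b), clear(a,e), clear(c,b), clear(e,c), linked(b), marked(c,d)}
2. bind(b,a)  →  {at(a), at(b), at(c), clear(a,e), clear(b,a), clear(c,b), clear(e,c), linked(b), marked(c,d)}
3. bind(c,e)  →  {at(a), at(b), at(c), at(e), clear(a,e), clear(b,a), clear(c,b), clear(c,e), linked(b), marked(c,d)}

bind(c,b); bind(b,a); bind(c,e)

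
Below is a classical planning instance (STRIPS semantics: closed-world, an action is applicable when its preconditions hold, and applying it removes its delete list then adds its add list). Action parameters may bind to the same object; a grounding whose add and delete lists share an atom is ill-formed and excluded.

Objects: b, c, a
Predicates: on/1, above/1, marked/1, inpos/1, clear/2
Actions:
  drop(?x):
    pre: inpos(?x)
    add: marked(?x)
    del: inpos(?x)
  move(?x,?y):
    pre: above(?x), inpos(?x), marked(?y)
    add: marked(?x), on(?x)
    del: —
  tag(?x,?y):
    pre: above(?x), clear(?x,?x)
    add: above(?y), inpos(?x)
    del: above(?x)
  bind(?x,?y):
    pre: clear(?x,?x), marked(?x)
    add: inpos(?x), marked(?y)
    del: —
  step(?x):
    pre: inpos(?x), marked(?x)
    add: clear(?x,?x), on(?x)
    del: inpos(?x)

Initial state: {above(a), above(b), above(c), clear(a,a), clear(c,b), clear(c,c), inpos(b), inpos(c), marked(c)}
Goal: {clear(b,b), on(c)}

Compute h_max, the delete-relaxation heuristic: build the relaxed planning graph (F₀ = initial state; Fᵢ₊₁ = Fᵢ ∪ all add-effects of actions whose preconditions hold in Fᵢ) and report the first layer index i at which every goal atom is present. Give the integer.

F0 = init (9 atoms)
F1 = F0 ∪ {inpos(a), marked(a), marked(b), on(b), on(c)}  (14 atoms)
F2 = F1 ∪ {clear(b,b), on(a)}  (16 atoms)
goal ⊆ F2  ⇒  h_max = 2

2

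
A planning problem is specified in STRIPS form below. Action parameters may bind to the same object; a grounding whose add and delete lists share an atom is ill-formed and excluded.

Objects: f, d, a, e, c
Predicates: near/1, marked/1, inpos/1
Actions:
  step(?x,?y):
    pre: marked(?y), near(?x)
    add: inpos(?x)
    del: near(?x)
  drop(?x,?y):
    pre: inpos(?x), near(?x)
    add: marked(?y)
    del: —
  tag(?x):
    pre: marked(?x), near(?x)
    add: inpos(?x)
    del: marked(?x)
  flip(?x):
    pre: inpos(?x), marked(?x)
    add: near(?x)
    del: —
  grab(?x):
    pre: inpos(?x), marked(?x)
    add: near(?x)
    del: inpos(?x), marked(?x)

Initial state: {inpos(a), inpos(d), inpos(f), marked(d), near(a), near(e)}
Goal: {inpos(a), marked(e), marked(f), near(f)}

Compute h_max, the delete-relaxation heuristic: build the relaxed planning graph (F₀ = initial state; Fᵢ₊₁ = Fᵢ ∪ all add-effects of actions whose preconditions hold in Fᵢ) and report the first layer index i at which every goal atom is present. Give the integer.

F0 = init (6 atoms)
F1 = F0 ∪ {inpos(e), marked(a), marked(c), marked(e), marked(f), near(d)}  (12 atoms)
F2 = F1 ∪ {near(f)}  (13 atoms)
goal ⊆ F2  ⇒  h_max = 2

2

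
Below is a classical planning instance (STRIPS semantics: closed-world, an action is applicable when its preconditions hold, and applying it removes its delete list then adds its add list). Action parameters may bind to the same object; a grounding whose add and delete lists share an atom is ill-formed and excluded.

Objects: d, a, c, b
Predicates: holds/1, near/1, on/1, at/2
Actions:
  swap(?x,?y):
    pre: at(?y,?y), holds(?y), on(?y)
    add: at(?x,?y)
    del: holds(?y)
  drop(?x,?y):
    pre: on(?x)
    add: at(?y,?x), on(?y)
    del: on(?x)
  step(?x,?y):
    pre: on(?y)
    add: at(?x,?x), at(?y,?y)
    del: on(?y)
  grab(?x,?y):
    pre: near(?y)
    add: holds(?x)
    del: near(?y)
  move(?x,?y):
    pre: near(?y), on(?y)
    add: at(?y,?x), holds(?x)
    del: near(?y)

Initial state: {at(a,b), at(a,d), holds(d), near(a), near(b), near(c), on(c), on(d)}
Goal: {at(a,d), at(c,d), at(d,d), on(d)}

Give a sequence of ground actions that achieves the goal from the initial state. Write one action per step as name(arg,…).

1. step(d,c)  →  {at(a,b), at(a,d), at(c,c), at(d,d), holds(d), near(a), near(b), near(c), on(d)}
2. swap(c,d)  →  {at(a,b), at(a,d), at(c,c), at(c,d), at(d,d), near(a), near(b), near(c), on(d)}

step(d,c); swap(c,d)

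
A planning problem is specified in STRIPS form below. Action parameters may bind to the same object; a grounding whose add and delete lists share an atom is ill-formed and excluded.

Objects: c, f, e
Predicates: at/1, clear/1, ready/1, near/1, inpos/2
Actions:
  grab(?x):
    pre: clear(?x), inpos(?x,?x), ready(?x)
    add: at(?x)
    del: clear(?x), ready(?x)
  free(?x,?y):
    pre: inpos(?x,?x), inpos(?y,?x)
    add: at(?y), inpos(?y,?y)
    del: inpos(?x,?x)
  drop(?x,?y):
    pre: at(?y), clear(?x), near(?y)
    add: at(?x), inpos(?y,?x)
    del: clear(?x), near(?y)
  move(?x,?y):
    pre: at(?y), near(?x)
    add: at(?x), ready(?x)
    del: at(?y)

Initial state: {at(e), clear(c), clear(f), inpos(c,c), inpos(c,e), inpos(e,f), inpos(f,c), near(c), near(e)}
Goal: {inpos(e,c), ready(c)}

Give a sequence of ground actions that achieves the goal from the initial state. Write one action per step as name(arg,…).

drop(c,e); move(c,e)

1. drop(c,e)  →  {at(c), at(e), clear(f), inpos(c,c), inpos(c,e), inpos(e,c), inpos(e,f), inpos(f,c), near(c)}
2. move(c,e)  →  {at(c), clear(f), inpos(c,c), inpos(c,e), inpos(e,c), inpos(e,f), inpos(f,c), near(c), ready(c)}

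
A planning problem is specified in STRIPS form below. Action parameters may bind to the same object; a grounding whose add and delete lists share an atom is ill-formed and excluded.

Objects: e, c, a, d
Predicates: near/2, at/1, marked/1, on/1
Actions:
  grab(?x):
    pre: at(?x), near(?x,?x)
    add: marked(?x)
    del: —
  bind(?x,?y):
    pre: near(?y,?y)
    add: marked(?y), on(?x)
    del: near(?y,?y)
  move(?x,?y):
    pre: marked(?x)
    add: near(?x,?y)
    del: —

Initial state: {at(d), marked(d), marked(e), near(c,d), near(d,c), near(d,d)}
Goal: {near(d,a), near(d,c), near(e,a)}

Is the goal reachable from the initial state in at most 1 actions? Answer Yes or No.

1. move(e,a)  →  {at(d), marked(d), marked(e), near(c,d), near(d,c), near(d,d), near(e,a)}
2. move(d,a)  →  {at(d), marked(d), marked(e), near(c,d), near(d,a), near(d,c), near(d,d), near(e,a)}
optimal plan length = 2; 2 > 1

No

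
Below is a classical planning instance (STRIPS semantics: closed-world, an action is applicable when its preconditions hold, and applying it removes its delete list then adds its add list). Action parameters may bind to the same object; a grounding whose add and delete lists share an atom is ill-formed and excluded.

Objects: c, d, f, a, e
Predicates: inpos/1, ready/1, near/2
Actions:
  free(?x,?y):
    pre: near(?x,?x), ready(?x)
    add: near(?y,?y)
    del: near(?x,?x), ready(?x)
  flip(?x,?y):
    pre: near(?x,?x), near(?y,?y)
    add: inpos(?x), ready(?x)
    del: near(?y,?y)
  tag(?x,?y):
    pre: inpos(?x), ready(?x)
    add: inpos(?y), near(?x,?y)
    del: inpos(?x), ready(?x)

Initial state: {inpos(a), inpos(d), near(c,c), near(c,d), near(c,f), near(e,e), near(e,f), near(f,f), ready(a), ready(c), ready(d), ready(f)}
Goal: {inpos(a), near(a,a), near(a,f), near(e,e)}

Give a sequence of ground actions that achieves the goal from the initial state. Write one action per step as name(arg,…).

free(c,a); tag(a,f); flip(a,f)

1. free(c,a)  →  {inpos(a), inpos(d), near(a,a), near(c,d), near(c,f), near(e,e), near(e,f), near(f,f), ready(a), ready(d), ready(f)}
2. tag(a,f)  →  {inpos(d), inpos(f), near(a,a), near(a,f), near(c,d), near(c,f), near(e,e), near(e,f), near(f,f), ready(d), ready(f)}
3. flip(a,f)  →  {inpos(a), inpos(d), inpos(f), near(a,a), near(a,f), near(c,d), near(c,f), near(e,e), near(e,f), ready(a), ready(d), ready(f)}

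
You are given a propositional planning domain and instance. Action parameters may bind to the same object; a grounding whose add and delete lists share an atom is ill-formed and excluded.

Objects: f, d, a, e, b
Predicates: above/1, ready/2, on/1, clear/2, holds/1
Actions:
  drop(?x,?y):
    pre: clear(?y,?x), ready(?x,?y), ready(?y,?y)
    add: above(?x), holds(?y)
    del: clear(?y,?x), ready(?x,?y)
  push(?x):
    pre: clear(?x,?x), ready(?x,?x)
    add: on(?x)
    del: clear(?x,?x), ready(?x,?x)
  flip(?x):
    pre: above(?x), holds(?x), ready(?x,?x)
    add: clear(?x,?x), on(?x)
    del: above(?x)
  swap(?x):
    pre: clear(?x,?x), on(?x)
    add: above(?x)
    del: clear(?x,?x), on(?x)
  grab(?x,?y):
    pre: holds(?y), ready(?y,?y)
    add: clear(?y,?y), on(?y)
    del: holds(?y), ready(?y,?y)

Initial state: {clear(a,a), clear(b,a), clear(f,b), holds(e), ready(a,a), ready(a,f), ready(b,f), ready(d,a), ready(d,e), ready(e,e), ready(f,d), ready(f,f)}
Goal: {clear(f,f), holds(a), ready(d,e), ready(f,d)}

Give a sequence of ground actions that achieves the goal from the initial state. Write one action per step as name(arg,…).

drop(a,a); drop(b,f); grab(f,f)

1. drop(a,a)  →  {above(a), clear(b,a), clear(f,b), holds(a), holds(e), ready(a,f), ready(b,f), ready(d,a), ready(d,e), ready(e,e), ready(f,d), ready(f,f)}
2. drop(b,f)  →  {above(a), above(b), clear(b,a), holds(a), holds(e), holds(f), ready(a,f), ready(d,a), ready(d,e), ready(e,e), ready(f,d), ready(f,f)}
3. grab(f,f)  →  {above(a), above(b), clear(b,a), clear(f,f), holds(a), holds(e), on(f), ready(a,f), ready(d,a), ready(d,e), ready(e,e), ready(f,d)}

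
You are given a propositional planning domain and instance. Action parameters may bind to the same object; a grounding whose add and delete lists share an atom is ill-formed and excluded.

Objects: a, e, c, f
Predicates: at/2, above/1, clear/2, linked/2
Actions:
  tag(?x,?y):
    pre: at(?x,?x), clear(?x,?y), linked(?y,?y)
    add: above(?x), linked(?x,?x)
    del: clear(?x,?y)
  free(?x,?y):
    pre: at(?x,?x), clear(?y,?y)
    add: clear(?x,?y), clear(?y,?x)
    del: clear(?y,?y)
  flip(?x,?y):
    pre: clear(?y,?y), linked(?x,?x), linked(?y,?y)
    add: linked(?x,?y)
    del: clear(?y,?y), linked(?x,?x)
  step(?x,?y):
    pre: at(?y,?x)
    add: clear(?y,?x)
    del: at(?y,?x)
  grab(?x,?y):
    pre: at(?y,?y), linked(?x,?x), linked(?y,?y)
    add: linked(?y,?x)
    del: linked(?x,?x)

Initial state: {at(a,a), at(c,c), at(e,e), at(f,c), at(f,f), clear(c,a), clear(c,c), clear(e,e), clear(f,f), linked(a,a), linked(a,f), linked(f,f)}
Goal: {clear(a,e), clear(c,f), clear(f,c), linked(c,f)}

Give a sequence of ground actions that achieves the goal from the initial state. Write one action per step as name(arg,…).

tag(c,a); free(a,e); free(c,f); grab(f,c)

1. tag(c,a)  →  {above(c), at(a,a), at(c,c), at(e,e), at(f,c), at(f,f), clear(c,c), clear(e,e), clear(f,f), linked(a,a), linked(a,f), linked(c,c), linked(f,f)}
2. free(a,e)  →  {above(c), at(a,a), at(c,c), at(e,e), at(f,c), at(f,f), clear(a,e), clear(c,c), clear(e,a), clear(f,f), linked(a,a), linked(a,f), linked(c,c), linked(f,f)}
3. free(c,f)  →  {above(c), at(a,a), at(c,c), at(e,e), at(f,c), at(f,f), clear(a,e), clear(c,c), clear(c,f), clear(e,a), clear(f,c), linked(a,a), linked(a,f), linked(c,c), linked(f,f)}
4. grab(f,c)  →  {above(c), at(a,a), at(c,c), at(e,e), at(f,c), at(f,f), clear(a,e), clear(c,c), clear(c,f), clear(e,a), clear(f,c), linked(a,a), linked(a,f), linked(c,c), linked(c,f)}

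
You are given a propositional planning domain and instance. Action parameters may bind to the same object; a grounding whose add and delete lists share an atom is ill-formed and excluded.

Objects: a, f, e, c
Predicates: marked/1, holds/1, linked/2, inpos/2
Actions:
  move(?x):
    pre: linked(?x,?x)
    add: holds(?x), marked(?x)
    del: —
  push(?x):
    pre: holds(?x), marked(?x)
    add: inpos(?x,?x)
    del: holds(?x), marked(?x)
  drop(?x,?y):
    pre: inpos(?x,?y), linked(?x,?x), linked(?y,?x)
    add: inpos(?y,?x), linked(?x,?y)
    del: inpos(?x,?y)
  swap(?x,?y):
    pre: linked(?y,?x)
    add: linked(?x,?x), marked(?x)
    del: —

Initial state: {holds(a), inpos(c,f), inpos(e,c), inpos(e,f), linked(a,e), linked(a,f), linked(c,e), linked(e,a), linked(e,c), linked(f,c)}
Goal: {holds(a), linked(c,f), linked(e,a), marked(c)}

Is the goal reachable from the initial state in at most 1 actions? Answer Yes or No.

No

1. swap(c,f)  →  {holds(a), inpos(c,f), inpos(e,c), inpos(e,f), linked(a,e), linked(a,f), linked(c,c), linked(c,e), linked(e,a), linked(e,c), linked(f,c), marked(c)}
2. drop(c,f)  →  {holds(a), inpos(e,c), inpos(e,f), inpos(f,c), linked(a,e), linked(a,f), linked(c,c), linked(c,e), linked(c,f), linked(e,a), linked(e,c), linked(f,c), marked(c)}
optimal plan length = 2; 2 > 1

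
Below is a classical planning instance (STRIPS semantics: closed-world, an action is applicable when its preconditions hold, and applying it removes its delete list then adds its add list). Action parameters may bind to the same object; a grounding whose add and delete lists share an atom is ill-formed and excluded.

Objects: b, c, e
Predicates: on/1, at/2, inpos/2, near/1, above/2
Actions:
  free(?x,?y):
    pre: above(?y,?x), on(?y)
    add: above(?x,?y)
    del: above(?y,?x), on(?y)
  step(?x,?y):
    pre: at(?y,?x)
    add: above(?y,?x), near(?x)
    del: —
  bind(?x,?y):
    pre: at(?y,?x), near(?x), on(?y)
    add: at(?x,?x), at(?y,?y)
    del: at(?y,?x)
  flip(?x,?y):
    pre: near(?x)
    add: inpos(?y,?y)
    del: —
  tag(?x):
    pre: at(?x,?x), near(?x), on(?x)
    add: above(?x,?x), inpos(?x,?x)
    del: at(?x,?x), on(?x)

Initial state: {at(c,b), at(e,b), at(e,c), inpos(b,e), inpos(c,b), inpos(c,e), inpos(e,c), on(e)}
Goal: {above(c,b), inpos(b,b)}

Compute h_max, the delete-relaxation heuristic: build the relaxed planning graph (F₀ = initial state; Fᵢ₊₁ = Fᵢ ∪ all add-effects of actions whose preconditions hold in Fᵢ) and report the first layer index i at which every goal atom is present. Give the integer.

F0 = init (8 atoms)
F1 = F0 ∪ {above(c,b), above(e,b), above(e,c), near(b), near(c)}  (13 atoms)
F2 = F1 ∪ {above(b,e), above(c,e), at(b,b), at(c,c), at(e,e), inpos(b,b), inpos(c,c), inpos(e,e)}  (21 atoms)
goal ⊆ F2  ⇒  h_max = 2

2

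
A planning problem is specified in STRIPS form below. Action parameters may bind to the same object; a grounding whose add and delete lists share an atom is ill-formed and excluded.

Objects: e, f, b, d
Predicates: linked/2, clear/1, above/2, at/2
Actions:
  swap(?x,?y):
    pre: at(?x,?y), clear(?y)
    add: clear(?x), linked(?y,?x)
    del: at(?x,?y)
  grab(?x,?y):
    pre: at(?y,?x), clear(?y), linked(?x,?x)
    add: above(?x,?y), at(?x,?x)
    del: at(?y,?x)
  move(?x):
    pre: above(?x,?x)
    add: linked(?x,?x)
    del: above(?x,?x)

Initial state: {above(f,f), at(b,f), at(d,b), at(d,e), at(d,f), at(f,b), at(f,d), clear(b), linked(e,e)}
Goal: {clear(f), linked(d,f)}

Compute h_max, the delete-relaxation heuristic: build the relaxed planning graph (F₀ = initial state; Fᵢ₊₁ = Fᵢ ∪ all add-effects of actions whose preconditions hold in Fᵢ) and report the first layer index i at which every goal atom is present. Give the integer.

2

F0 = init (9 atoms)
F1 = F0 ∪ {clear(d), clear(f), linked(b,d), linked(b,f), linked(f,f)}  (14 atoms)
F2 = F1 ∪ {above(e,d), above(f,b), above(f,d), at(e,e), at(f,f), linked(d,f), linked(f,b), linked(f,d)}  (22 atoms)
goal ⊆ F2  ⇒  h_max = 2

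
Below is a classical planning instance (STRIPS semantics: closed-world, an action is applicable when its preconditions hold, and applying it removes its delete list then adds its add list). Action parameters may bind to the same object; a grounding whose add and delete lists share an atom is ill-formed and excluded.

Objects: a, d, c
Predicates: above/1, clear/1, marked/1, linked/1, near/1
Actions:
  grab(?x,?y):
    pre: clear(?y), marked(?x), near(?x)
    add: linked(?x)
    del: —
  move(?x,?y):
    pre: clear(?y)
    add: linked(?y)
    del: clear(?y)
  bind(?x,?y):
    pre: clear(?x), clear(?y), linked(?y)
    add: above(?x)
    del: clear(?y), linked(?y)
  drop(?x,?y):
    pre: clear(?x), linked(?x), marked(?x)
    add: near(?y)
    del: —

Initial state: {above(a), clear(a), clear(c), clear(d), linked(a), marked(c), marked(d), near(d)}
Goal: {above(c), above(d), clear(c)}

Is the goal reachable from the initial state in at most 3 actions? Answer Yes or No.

Yes

1. grab(d,a)  →  {above(a), clear(a), clear(c), clear(d), linked(a), linked(d), marked(c), marked(d), near(d)}
2. bind(d,a)  →  {above(a), above(d), clear(c), clear(d), linked(d), marked(c), marked(d), near(d)}
3. bind(c,d)  →  {above(a), above(c), above(d), clear(c), marked(c), marked(d), near(d)}
optimal plan length = 3; 3 ≤ 3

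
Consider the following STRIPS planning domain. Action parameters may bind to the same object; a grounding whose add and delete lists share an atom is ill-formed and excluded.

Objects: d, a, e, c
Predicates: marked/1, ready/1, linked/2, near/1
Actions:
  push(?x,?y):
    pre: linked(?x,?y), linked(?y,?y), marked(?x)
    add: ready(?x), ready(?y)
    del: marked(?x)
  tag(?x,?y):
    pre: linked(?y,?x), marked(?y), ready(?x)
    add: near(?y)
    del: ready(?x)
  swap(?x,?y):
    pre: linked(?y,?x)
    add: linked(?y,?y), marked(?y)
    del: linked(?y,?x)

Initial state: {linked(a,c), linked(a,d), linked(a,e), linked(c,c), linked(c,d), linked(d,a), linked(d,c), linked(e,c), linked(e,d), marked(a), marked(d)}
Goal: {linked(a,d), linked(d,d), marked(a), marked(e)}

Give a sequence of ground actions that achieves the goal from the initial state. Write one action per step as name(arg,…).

1. swap(d,e)  →  {linked(a,c), linked(a,d), linked(a,e), linked(c,c), linked(c,d), linked(d,a), linked(d,c), linked(e,c), linked(e,e), marked(a), marked(d), marked(e)}
2. swap(a,d)  →  {linked(a,c), linked(a,d), linked(a,e), linked(c,c), linked(c,d), linked(d,c), linked(d,d), linked(e,c), linked(e,e), marked(a), marked(d), marked(e)}

swap(d,e); swap(a,d)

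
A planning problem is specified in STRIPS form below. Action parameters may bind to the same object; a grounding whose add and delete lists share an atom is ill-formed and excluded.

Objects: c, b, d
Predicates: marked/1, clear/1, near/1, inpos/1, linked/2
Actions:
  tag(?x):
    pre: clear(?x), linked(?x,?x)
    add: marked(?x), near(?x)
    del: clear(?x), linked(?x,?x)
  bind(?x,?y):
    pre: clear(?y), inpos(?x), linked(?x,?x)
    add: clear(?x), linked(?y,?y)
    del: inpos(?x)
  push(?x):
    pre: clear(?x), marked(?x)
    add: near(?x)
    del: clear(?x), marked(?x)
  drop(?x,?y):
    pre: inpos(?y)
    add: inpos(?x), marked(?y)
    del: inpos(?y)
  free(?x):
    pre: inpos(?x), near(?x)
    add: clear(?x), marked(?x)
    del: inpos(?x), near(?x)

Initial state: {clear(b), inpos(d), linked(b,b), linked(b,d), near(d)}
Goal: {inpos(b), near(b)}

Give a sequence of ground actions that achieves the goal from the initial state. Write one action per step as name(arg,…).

1. tag(b)  →  {inpos(d), linked(b,d), marked(b), near(b), near(d)}
2. drop(b,d)  →  {inpos(b), linked(b,d), marked(b), marked(d), near(b), near(d)}

tag(b); drop(b,d)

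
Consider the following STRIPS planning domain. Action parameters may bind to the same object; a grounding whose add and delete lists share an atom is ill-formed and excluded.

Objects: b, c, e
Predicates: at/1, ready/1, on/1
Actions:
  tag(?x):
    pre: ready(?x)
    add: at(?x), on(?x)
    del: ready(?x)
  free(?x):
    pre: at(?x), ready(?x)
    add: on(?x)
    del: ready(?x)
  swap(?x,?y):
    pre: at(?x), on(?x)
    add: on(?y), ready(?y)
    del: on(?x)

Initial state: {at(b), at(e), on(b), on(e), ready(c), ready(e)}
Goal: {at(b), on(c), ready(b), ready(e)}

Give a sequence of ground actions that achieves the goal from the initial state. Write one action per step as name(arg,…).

tag(c); swap(e,b)

1. tag(c)  →  {at(b), at(c), at(e), on(b), on(c), on(e), ready(e)}
2. swap(e,b)  →  {at(b), at(c), at(e), on(b), on(c), ready(b), ready(e)}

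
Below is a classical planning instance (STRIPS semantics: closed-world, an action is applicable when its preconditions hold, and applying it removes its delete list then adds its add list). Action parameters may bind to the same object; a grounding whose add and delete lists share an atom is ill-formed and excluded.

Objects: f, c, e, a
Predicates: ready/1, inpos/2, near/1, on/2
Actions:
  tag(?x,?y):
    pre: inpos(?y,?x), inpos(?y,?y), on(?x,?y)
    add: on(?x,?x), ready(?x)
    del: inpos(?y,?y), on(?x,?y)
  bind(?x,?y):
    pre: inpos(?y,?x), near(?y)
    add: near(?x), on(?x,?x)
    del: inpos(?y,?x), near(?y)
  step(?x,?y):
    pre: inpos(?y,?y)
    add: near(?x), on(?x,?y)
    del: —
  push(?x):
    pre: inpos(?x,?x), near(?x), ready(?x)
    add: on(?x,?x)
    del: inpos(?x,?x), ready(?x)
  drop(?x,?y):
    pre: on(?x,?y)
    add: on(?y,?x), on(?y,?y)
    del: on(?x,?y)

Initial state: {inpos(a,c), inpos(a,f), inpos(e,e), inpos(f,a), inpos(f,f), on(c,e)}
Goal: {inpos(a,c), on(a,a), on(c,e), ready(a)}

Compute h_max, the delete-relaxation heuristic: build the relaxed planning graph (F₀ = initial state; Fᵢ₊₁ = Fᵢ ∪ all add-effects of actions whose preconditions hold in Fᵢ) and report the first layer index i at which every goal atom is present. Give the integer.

F0 = init (6 atoms)
F1 = F0 ∪ {near(a), near(c), near(e), near(f), on(a,e), on(a,f), on(c,f), on(e,c), on(e,e), on(e,f), on(f,e), on(f,f)}  (18 atoms)
F2 = F1 ∪ {on(a,a), on(c,c), on(e,a), on(f,a), on(f,c), ready(a)}  (24 atoms)
goal ⊆ F2  ⇒  h_max = 2

2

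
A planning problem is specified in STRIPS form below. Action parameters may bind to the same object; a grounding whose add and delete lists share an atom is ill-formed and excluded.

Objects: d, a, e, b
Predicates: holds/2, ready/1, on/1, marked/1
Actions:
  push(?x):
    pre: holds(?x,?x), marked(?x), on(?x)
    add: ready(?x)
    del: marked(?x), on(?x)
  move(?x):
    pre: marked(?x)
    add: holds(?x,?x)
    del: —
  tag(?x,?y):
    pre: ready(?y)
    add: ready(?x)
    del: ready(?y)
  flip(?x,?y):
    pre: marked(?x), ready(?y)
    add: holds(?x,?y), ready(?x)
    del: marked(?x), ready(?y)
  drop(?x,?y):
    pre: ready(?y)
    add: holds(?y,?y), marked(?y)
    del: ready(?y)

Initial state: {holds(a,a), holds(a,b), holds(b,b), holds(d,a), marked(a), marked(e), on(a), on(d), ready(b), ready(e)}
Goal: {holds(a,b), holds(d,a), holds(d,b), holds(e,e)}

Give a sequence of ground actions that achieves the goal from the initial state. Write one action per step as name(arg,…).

move(e); tag(d,e); drop(d,d); flip(d,b)

1. move(e)  →  {holds(a,a), holds(a,b), holds(b,b), holds(d,a), holds(e,e), marked(a), marked(e), on(a), on(d), ready(b), ready(e)}
2. tag(d,e)  →  {holds(a,a), holds(a,b), holds(b,b), holds(d,a), holds(e,e), marked(a), marked(e), on(a), on(d), ready(b), ready(d)}
3. drop(d,d)  →  {holds(a,a), holds(a,b), holds(b,b), holds(d,a), holds(d,d), holds(e,e), marked(a), marked(d), marked(e), on(a), on(d), ready(b)}
4. flip(d,b)  →  {holds(a,a), holds(a,b), holds(b,b), holds(d,a), holds(d,b), holds(d,d), holds(e,e), marked(a), marked(e), on(a), on(d), ready(d)}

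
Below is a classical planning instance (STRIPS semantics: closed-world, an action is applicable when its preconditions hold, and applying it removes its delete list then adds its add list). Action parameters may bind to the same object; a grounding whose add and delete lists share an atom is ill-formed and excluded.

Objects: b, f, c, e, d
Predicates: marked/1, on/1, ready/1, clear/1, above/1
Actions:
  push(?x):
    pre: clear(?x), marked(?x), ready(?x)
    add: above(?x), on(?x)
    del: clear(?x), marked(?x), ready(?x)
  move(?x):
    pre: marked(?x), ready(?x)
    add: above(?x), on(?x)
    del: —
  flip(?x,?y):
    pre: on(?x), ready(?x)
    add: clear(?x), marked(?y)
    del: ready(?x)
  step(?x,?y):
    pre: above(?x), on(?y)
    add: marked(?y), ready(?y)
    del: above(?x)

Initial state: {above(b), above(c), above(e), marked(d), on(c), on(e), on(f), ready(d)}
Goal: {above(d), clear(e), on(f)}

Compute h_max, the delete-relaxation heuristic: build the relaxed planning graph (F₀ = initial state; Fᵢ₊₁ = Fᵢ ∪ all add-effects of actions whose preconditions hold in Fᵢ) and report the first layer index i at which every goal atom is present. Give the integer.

2

F0 = init (8 atoms)
F1 = F0 ∪ {above(d), marked(c), marked(e), marked(f), on(d), ready(c), ready(e), ready(f)}  (16 atoms)
F2 = F1 ∪ {above(f), clear(c), clear(d), clear(e), clear(f), marked(b)}  (22 atoms)
goal ⊆ F2  ⇒  h_max = 2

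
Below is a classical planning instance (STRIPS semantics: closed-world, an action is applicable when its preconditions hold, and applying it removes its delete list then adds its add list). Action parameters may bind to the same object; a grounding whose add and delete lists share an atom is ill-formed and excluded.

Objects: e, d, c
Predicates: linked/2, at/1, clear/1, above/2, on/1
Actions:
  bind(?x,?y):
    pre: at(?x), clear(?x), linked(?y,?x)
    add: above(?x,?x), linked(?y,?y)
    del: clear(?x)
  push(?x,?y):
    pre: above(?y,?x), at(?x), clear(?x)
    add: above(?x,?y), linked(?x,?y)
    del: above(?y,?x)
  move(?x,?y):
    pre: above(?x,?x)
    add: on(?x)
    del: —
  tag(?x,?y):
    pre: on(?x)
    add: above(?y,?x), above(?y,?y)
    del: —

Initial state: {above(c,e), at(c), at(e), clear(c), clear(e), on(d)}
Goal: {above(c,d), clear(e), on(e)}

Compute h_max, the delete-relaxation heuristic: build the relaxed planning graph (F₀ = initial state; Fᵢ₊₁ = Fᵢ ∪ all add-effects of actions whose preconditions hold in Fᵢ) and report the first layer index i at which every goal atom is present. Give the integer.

2

F0 = init (6 atoms)
F1 = F0 ∪ {above(c,c), above(c,d), above(d,d), above(e,c), above(e,d), above(e,e), linked(e,c)}  (13 atoms)
F2 = F1 ∪ {linked(c,e), linked(e,e), on(c), on(e)}  (17 atoms)
goal ⊆ F2  ⇒  h_max = 2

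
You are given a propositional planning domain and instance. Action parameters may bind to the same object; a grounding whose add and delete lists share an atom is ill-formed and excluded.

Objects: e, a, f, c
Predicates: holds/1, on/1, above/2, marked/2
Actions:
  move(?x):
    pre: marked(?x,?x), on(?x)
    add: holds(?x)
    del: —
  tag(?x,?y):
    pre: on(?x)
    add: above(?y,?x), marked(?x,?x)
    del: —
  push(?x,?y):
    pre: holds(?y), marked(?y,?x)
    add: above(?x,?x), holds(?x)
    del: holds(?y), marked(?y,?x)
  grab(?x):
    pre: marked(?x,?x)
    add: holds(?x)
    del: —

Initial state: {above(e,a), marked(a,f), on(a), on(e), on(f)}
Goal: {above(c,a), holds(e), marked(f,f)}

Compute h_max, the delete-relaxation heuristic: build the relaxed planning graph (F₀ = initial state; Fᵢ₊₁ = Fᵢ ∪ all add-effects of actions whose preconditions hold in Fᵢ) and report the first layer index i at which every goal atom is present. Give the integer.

2

F0 = init (5 atoms)
F1 = F0 ∪ {above(a,a), above(a,e), above(a,f), above(c,a), above(c,e), above(c,f), above(e,e), above(e,f), above(f,a), above(f,e), above(f,f), marked(a,a), marked(e,e), marked(f,f)}  (19 atoms)
F2 = F1 ∪ {holds(a), holds(e), holds(f)}  (22 atoms)
goal ⊆ F2  ⇒  h_max = 2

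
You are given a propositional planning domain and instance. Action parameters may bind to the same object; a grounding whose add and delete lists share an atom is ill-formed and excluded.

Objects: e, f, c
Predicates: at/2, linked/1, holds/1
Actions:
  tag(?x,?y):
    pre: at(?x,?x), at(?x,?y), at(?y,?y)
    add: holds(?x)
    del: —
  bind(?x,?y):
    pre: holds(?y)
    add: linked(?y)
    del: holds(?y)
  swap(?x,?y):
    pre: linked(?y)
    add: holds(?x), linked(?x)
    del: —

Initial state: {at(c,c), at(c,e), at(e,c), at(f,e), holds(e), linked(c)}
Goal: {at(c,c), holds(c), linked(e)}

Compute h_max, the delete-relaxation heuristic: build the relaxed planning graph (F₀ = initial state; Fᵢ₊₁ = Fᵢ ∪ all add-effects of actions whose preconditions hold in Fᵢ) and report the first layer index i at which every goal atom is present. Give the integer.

F0 = init (6 atoms)
F1 = F0 ∪ {holds(c), holds(f), linked(e), linked(f)}  (10 atoms)
goal ⊆ F1  ⇒  h_max = 1

1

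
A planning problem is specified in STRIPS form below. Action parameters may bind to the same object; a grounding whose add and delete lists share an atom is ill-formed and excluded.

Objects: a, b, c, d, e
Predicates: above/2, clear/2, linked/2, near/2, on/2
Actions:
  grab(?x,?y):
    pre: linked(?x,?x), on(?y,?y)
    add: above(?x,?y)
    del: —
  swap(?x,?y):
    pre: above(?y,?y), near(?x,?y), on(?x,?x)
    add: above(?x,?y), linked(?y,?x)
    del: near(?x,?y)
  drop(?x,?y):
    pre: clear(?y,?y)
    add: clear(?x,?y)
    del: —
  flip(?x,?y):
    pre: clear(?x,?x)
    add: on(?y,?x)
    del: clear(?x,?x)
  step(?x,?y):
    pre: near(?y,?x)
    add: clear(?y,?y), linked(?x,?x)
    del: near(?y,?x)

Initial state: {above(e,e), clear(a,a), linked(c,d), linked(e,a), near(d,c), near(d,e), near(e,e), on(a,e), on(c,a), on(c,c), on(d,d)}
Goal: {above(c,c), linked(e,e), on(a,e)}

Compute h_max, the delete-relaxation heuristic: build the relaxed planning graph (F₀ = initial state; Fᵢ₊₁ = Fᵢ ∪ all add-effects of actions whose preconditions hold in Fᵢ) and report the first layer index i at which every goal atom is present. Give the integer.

2

F0 = init (11 atoms)
F1 = F0 ∪ {above(d,e), clear(b,a), clear(c,a), clear(d,a), clear(d,d), clear(e,a), clear(e,e), linked(c,c), linked(e,d), linked(e,e), on(a,a), on(b,a), on(d,a), on(e,a)}  (25 atoms)
F2 = F1 ∪ {above(c,a), above(c,c), above(c,d), above(e,a), above(e,c), above(e,d), clear(a,d), clear(a,e), clear(b,d), clear(b,e), clear(c,d), clear(c,e), clear(d,e), clear(e,d), on(a,d), on(b,d), on(b,e), on(c,d), on(c,e), on(d,e), on(e,d), on(e,e)}  (47 atoms)
goal ⊆ F2  ⇒  h_max = 2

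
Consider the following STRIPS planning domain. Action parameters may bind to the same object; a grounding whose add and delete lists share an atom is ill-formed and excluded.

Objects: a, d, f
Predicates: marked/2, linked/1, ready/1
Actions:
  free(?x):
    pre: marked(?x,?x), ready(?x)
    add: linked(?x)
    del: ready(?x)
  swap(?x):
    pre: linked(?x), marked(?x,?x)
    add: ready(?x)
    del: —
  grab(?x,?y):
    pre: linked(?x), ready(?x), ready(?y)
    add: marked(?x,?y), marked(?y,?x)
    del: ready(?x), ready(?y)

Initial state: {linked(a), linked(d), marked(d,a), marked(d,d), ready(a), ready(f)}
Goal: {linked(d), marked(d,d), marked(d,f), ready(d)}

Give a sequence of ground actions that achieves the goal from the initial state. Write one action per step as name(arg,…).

1. swap(d)  →  {linked(a), linked(d), marked(d,a), marked(d,d), ready(a), ready(d), ready(f)}
2. grab(d,f)  →  {linked(a), linked(d), marked(d,a), marked(d,d), marked(d,f), marked(f,d), ready(a)}
3. swap(d)  →  {linked(a), linked(d), marked(d,a), marked(d,d), marked(d,f), marked(f,d), ready(a), ready(d)}

swap(d); grab(d,f); swap(d)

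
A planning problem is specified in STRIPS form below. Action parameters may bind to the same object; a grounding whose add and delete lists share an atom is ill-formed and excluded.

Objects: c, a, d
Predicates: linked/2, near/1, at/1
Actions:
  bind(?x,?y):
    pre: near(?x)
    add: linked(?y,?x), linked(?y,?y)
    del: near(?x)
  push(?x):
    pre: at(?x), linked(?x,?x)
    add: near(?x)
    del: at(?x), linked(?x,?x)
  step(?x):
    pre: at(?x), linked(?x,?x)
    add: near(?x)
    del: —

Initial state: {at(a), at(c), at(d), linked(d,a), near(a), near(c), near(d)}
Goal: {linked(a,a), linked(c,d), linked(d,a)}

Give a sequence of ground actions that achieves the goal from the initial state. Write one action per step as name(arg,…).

bind(c,a); bind(d,c)

1. bind(c,a)  →  {at(a), at(c), at(d), linked(a,a), linked(a,c), linked(d,a), near(a), near(d)}
2. bind(d,c)  →  {at(a), at(c), at(d), linked(a,a), linked(a,c), linked(c,c), linked(c,d), linked(d,a), near(a)}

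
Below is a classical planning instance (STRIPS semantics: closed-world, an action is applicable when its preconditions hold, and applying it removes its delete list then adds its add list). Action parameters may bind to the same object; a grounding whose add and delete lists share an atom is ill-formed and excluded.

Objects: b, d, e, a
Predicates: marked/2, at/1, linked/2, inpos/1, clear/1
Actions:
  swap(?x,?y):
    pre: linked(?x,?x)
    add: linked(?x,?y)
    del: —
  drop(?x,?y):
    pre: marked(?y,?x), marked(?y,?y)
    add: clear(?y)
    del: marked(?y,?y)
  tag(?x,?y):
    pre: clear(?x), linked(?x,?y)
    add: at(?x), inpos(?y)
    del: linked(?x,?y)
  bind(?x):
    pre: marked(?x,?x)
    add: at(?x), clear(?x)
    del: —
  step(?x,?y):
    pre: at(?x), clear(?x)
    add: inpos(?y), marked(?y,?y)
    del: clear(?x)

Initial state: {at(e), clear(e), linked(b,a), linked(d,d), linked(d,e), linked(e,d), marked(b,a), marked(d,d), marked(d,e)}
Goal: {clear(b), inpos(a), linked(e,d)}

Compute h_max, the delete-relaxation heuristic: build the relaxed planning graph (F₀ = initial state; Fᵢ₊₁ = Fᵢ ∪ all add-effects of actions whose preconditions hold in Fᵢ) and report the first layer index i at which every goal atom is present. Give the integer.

2

F0 = init (9 atoms)
F1 = F0 ∪ {at(d), clear(d), inpos(a), inpos(b), inpos(d), inpos(e), linked(d,a), linked(d,b), marked(a,a), marked(b,b), marked(e,e)}  (20 atoms)
F2 = F1 ∪ {at(a), at(b), clear(a), clear(b)}  (24 atoms)
goal ⊆ F2  ⇒  h_max = 2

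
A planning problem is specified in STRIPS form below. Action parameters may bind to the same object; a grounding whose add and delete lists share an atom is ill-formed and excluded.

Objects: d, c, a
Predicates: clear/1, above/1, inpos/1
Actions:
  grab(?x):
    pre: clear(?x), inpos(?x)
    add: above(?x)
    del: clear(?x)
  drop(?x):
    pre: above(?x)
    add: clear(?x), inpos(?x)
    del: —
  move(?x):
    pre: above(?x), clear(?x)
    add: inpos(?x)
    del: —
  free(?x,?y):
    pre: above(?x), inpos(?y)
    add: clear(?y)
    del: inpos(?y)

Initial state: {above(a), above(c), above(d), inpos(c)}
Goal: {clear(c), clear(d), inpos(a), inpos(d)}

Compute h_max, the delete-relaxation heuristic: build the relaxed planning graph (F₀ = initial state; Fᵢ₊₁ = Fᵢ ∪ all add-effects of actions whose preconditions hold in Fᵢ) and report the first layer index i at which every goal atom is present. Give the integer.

1

F0 = init (4 atoms)
F1 = F0 ∪ {clear(a), clear(c), clear(d), inpos(a), inpos(d)}  (9 atoms)
goal ⊆ F1  ⇒  h_max = 1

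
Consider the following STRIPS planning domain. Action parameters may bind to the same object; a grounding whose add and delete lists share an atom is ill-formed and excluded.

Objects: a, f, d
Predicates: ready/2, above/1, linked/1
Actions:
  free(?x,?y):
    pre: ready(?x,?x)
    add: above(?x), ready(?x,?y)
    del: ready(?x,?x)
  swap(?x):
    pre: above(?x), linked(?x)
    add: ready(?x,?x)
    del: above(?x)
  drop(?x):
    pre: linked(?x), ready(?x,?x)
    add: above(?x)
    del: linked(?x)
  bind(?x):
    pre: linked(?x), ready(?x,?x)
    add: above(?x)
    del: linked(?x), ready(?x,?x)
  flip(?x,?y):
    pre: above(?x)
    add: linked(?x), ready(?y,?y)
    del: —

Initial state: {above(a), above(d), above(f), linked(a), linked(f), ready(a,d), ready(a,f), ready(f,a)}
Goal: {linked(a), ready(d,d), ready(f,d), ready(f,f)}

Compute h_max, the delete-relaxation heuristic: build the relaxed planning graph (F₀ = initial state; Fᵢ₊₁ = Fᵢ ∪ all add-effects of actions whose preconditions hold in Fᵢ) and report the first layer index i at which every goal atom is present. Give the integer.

F0 = init (8 atoms)
F1 = F0 ∪ {linked(d), ready(a,a), ready(d,d), ready(f,f)}  (12 atoms)
F2 = F1 ∪ {ready(d,a), ready(d,f), ready(f,d)}  (15 atoms)
goal ⊆ F2  ⇒  h_max = 2

2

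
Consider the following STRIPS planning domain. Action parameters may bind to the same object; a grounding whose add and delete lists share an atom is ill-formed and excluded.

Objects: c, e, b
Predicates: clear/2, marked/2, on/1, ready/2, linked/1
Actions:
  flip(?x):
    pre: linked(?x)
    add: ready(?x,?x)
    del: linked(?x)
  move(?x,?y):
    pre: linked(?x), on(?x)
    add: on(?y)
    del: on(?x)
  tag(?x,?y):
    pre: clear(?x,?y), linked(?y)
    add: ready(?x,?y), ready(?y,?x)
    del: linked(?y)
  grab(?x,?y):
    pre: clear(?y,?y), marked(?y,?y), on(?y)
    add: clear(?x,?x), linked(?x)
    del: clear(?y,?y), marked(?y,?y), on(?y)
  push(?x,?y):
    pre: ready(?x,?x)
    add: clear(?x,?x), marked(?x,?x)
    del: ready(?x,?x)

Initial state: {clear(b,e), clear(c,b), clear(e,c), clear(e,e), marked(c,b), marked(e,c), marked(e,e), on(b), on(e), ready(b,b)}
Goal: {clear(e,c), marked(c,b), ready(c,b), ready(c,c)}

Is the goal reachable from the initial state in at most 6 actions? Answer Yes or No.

Yes

1. grab(b,e)  →  {clear(b,b), clear(b,e), clear(c,b), clear(e,c), linked(b), marked(c,b), marked(e,c), on(b), ready(b,b)}
2. tag(c,b)  →  {clear(b,b), clear(b,e), clear(c,b), clear(e,c), marked(c,b), marked(e,c), on(b), ready(b,b), ready(b,c), ready(c,b)}
3. push(b,c)  →  {clear(b,b), clear(b,e), clear(c,b), clear(e,c), marked(b,b), marked(c,b), marked(e,c), on(b), ready(b,c), ready(c,b)}
4. grab(c,b)  →  {clear(b,e), clear(c,b), clear(c,c), clear(e,c), linked(c), marked(c,b), marked(e,c), ready(b,c), ready(c,b)}
5. flip(c)  →  {clear(b,e), clear(c,b), clear(c,c), clear(e,c), marked(c,b), marked(e,c), ready(b,c), ready(c,b), ready(c,c)}
optimal plan length = 5; 5 ≤ 6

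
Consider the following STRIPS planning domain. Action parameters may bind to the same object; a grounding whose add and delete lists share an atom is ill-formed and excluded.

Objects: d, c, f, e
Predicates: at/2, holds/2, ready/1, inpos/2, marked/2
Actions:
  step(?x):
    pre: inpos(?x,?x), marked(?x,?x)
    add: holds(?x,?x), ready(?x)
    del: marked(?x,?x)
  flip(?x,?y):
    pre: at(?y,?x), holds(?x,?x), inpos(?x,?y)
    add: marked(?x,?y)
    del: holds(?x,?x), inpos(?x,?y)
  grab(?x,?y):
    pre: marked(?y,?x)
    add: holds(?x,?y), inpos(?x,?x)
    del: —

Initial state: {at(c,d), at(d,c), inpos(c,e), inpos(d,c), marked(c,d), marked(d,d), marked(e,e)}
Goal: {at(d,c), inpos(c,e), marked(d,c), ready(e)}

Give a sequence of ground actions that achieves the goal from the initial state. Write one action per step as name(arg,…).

grab(d,d); flip(d,c); grab(e,e); step(e)

1. grab(d,d)  →  {at(c,d), at(d,c), holds(d,d), inpos(c,e), inpos(d,c), inpos(d,d), marked(c,d), marked(d,d), marked(e,e)}
2. flip(d,c)  →  {at(c,d), at(d,c), inpos(c,e), inpos(d,d), marked(c,d), marked(d,c), marked(d,d), marked(e,e)}
3. grab(e,e)  →  {at(c,d), at(d,c), holds(e,e), inpos(c,e), inpos(d,d), inpos(e,e), marked(c,d), marked(d,c), marked(d,d), marked(e,e)}
4. step(e)  →  {at(c,d), at(d,c), holds(e,e), inpos(c,e), inpos(d,d), inpos(e,e), marked(c,d), marked(d,c), marked(d,d), ready(e)}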